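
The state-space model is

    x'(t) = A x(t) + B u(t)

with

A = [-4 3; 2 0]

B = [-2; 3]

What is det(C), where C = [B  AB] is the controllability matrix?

AB = [[17], [-4]]
Controllability matrix C = [B  AB] = [[-2, 17], [3, -4]]
det(C) = (-2)·(-4) - 17·3 = 8 - 51 = -43
Since det(C) ≠ 0, rank(C) = 2 and the system is completely controllable.

-43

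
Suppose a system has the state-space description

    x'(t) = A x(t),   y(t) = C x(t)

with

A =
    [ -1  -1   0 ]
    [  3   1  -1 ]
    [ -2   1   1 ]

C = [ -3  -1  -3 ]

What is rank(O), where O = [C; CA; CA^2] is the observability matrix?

3

CA = [[6, -1, -2]]
CA^2 = [[-5, -9, -1]]
Observability matrix O = [C; CA; CA^2] = [[-3, -1, -3], [6, -1, -2], [-5, -9, -1]]
det(O) = (-3)·((-1)·(-1) - (-2)·(-9)) - (-1)·(6·(-1) - (-2)·(-5)) + (-3)·(6·(-9) - (-1)·(-5)) = (-3)·(-17) - (-1)·(-16) + (-3)·(-59) = 212 ≠ 0, so rank(O) = 3.
rank(O) = 3 = n, so the pair (A, C) is completely observable.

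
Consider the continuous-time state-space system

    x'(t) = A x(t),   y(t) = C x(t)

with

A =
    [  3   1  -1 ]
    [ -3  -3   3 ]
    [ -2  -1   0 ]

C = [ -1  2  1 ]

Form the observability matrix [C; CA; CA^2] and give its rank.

3

CA = [[-11, -8, 7]]
CA^2 = [[-23, 6, -13]]
Observability matrix O = [C; CA; CA^2] = [[-1, 2, 1], [-11, -8, 7], [-23, 6, -13]]
det(O) = (-1)·((-8)·(-13) - 7·6) - 2·((-11)·(-13) - 7·(-23)) + 1·((-11)·6 - (-8)·(-23)) = (-1)·62 - 2·304 + 1·(-250) = -920 ≠ 0, so rank(O) = 3.
rank(O) = 3 = n, so the pair (A, C) is completely observable.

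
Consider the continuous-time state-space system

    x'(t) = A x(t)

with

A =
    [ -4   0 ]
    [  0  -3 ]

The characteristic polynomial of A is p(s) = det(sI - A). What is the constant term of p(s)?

12

For a 2×2 matrix, det(sI - A) = s^2 - (tr A)s + det A.
tr A = -7, det A = 12.
So p(s) = s^2 + 7s + 12.
The constant term is 12.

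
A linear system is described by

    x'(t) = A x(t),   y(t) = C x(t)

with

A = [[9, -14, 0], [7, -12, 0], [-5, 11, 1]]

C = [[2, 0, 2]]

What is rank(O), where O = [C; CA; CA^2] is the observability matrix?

2

CA = [[8, -6, 2]]
CA^2 = [[20, -18, 2]]
Observability matrix O = [C; CA; CA^2] = [[2, 0, 2], [8, -6, 2], [20, -18, 2]]
The columns c1, c2, c3 of O are linearly dependent: -c1 - c2 + c3 = 0 (check each entry), so rank(O) ≤ 2.
The 2×2 minor from rows 1, 2, columns 1, 2 is 2·(-6) - 0·8 = -12 - 0 = -12 ≠ 0, so rank(O) = 2.
rank(O) = 2 < n = 3, so the pair (A, C) is not completely observable.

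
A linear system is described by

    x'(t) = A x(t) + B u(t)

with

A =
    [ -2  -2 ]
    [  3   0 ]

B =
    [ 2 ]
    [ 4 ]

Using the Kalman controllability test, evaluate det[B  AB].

60

AB = [[-12], [6]]
Controllability matrix C = [B  AB] = [[2, -12], [4, 6]]
det(C) = 2·6 - (-12)·4 = 12 - (-48) = 60
Since det(C) ≠ 0, rank(C) = 2 and the system is completely controllable.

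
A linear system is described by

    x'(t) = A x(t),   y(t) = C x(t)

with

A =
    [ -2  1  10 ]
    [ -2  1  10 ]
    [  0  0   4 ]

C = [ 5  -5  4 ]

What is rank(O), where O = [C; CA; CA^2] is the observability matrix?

CA = [[0, 0, 16]]
CA^2 = [[0, 0, 64]]
Observability matrix O = [C; CA; CA^2] = [[5, -5, 4], [0, 0, 16], [0, 0, 64]]
The columns c1, c2, c3 of O are linearly dependent: c1 + c2 = 0 (check each entry), so rank(O) ≤ 2.
The 2×2 minor from rows 1, 2, columns 1, 3 is 5·16 - 4·0 = 80 - 0 = 80 ≠ 0, so rank(O) = 2.
rank(O) = 2 < n = 3, so the pair (A, C) is not completely observable.

2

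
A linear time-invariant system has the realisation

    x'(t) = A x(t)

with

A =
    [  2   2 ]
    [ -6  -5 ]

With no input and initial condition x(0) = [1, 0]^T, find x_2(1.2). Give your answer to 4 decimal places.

-1.2629

det(sI - A) = s^2 - (tr A)s + det A, with tr A = 2 + (-5) = -3 and det A = 2·(-5) - 2·(-6) = -10 - (-12) = 2.
So p(s) = det(sI - A) = s^2 + 3s + 2.
Factor s^2 + 3s + 2: two numbers with sum -3 and product 2 are -1 and -2, so s^2 + 3s + 2 = (s + 1)(s + 2).
Hence p(s) = (s + 1) (s + 2), with roots -2, -1.
The eigenvalues -2, -1 are distinct and real, so A is diagonalisable and x(t) = e^{At} x(0) = V diag(e^{λ_i t}) V^{-1} x(0), where the columns of V are the eigenvectors.
λ = -2: A - (-2)I = [[4, 2], [-6, -3]]. Row 1 gives 4·v1 + 2·v2 = 0, so take v_1 = [1, -2]^T.
λ = -1: A - (-1)I = [[3, 2], [-6, -4]]. Row 1 gives 3·v1 + 2·v2 = 0, so take v_2 = [2, -3]^T.
V = [v_1 v_2] = [[1, 2], [-2, -3]] has det V = 1, so V^{-1} = adj(V)/det V = [[-3, -2], [2, 1]].
Modal coordinates z(0) = V^{-1} x(0): (-3)·1 + (-2)·0 = -3; 2·1 + 1·0 = 2; so z(0) = [-3, 2]^T.
x_2(t) = Σ_i (v_i)_2 · z_i(0) · e^{λ_i t} (row 2 of V times the modal terms).
x_2(1.2) = (-2)·(-3)·e^{-2·1.2} + (-3)·2·e^{-1·1.2} = 6·0.090718 + (-6)·0.301194 = -1.2629.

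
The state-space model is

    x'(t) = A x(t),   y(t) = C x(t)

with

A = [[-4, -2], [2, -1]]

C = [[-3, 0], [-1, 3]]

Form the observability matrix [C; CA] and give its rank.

2

CA = [[12, 6], [10, -1]]
Observability matrix O = [C; CA] = [[-3, 0], [-1, 3], [12, 6], [10, -1]]
Take the 2×2 submatrix of O formed by rows 1, 2: [[-3, 0], [-1, 3]]. Its determinant is (-3)·3 - 0·(-1) = -9 - 0 = -9 ≠ 0.
So rank(O) ≥ 2; since O has 2 columns, rank(O) = 2.
rank(O) = 2 = n, so the pair (A, C) is completely observable.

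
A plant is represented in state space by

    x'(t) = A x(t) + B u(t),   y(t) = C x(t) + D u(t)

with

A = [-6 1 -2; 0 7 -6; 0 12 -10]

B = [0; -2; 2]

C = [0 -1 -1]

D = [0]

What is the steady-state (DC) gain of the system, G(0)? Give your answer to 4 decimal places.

G(0) = C(-A)^{-1}B + D = -C A^{-1} B + D.
det A = -12, so A^{-1} = (1/-12)·adj(A) = [[-1/6, 7/6, -2/3], [0, -5, 3], [0, -6, 7/2]]
A^{-1} B = [-11/3, 16, 19]^T
C A^{-1} B = -35
G(0) = D - C A^{-1} B = 0 - (-35) = 35

35.0000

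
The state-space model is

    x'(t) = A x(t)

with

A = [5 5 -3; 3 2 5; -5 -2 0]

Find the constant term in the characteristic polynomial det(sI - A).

87

Expand det(sI - A) for the 3×3 matrix.
p(s) = s^3 - 7s^2 - 10s + 87.
(Check: constant term = det(-A) = (-1)^3 det A = 87; coefficient of s^2 = -tr A = -7.)
The constant term is 87.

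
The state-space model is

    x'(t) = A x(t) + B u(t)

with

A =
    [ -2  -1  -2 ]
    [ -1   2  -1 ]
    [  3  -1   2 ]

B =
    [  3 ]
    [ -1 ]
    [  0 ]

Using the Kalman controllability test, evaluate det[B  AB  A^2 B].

AB = [[-5], [-5], [10]]
A^2B = [[-5], [-15], [10]]
Controllability matrix C = [B  AB  A^2B] = [[3, -5, -5], [-1, -5, -15], [0, 10, 10]]
Expanding along the first row, det(C) = 3·((-5)·10 - (-15)·10) - (-5)·((-1)·10 - (-15)·0) + (-5)·((-1)·10 - (-5)·0) = 3·100 - (-5)·(-10) + (-5)·(-10) = 300
Since det(C) ≠ 0, rank(C) = 3 and the system is completely controllable.

300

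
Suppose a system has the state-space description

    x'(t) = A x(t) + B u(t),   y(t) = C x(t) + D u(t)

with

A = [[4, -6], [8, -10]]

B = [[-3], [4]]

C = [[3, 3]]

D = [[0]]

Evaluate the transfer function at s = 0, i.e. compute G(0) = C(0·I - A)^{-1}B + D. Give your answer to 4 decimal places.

G(0) = C(-A)^{-1}B + D = -C A^{-1} B + D.
det A = 8, so A^{-1} = (1/8)·adj(A) = [[-5/4, 3/4], [-1, 1/2]]
A^{-1} B = [27/4, 5]^T
C A^{-1} B = 141/4
G(0) = D - C A^{-1} B = 0 - (141/4) = -141/4 ≈ -35.2500

-35.2500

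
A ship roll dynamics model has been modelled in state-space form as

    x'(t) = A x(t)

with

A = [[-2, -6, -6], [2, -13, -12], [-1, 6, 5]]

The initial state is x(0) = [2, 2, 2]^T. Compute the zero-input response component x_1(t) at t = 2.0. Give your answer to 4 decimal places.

det(sI - A) = s^3 - (tr A)s^2 + (M11 + M22 + M33)s - det A, where Mii is the 2×2 principal minor of A obtained by deleting row i and column i.
tr A = (-2) + (-13) + 5 = -10; M11 = (-13)·5 - (-12)·6 = -65 - (-72) = 7; M22 = (-2)·5 - (-6)·(-1) = -10 - 6 = -16; M33 = (-2)·(-13) - (-6)·2 = 26 - (-12) = 38; sum of minors = 29.
det A = (-2)·((-13)·5 - (-12)·6) - (-6)·(2·5 - (-12)·(-1)) + (-6)·(2·6 - (-13)·(-1)) = (-2)·7 - (-6)·(-2) + (-6)·(-1) = -20.
So p(s) = det(sI - A) = s^3 + 10s^2 + 29s + 20.
Rational-root test: any integer root divides 20. Testing small divisors, s = -1 works: p(-1) = -1 + 10 + (-29) + 20 = 0, so (s + 1) is a factor.
Dividing, p(s) = (s + 1)(s^2 + 9s + 20).
Factor s^2 + 9s + 20: two numbers with sum -9 and product 20 are -4 and -5, so s^2 + 9s + 20 = (s + 4)(s + 5).
Hence p(s) = (s + 1) (s + 4) (s + 5), with roots -5, -4, -1.
The eigenvalues -5, -4, -1 are distinct and real, so A is diagonalisable and x(t) = e^{At} x(0) = V diag(e^{λ_i t}) V^{-1} x(0), where the columns of V are the eigenvectors.
λ = -5: A - (-5)I = [[3, -6, -6], [2, -8, -12], [-1, 6, 10]]. v must be orthogonal to every row; (row 1) × (row 2) = [24, 24, -12], so take v_1 = [2, 2, -1]^T.
λ = -4: A - (-4)I = [[2, -6, -6], [2, -9, -12], [-1, 6, 9]]. v must be orthogonal to every row; (row 1) × (row 2) = [18, 12, -6], so take v_2 = [3, 2, -1]^T.
λ = -1: A - (-1)I = [[-1, -6, -6], [2, -12, -12], [-1, 6, 6]]. v must be orthogonal to every row; (row 1) × (row 2) = [0, -24, 24], so take v_3 = [0, -1, 1]^T.
V = [v_1 v_2 v_3] = [[2, 3, 0], [2, 2, -1], [-1, -1, 1]] has det V = -1, so V^{-1} = adj(V)/det V = [[-1, 3, 3], [1, -2, -2], [0, 1, 2]].
Modal coordinates z(0) = V^{-1} x(0): (-1)·2 + 3·2 + 3·2 = 10; 1·2 + (-2)·2 + (-2)·2 = -6; 0·2 + 1·2 + 2·2 = 6; so z(0) = [10, -6, 6]^T.
x_1(t) = Σ_i (v_i)_1 · z_i(0) · e^{λ_i t} (row 1 of V times the modal terms).
x_1(2.0) = 2·10·e^{-5·2.0} + 3·(-6)·e^{-4·2.0} + 0·6·e^{-1·2.0} = 20·0.000045 + (-18)·0.000335 + 0·0.135335 = -0.0051.

-0.0051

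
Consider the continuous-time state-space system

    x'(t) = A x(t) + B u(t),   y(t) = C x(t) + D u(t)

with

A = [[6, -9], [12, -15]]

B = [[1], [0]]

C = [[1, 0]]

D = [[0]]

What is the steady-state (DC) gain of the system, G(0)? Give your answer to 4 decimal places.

0.8333

G(0) = C(-A)^{-1}B + D = -C A^{-1} B + D.
det A = 18, so A^{-1} = (1/18)·adj(A) = [[-5/6, 1/2], [-2/3, 1/3]]
A^{-1} B = [-5/6, -2/3]^T
C A^{-1} B = -5/6
G(0) = D - C A^{-1} B = 0 - (-5/6) = 5/6 ≈ 0.8333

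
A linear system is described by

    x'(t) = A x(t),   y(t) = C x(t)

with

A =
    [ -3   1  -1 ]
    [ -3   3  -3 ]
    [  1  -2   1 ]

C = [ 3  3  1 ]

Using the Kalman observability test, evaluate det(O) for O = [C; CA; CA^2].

-1814

CA = [[-17, 10, -11]]
CA^2 = [[10, 35, -24]]
Observability matrix O = [C; CA; CA^2] = [[3, 3, 1], [-17, 10, -11], [10, 35, -24]]
Expanding along the first row, det(O) = 3·(10·(-24) - (-11)·35) - 3·((-17)·(-24) - (-11)·10) + 1·((-17)·35 - 10·10) = 3·145 - 3·518 + 1·(-695) = -1814
Since det(O) ≠ 0, rank(O) = 3 and the system is completely observable.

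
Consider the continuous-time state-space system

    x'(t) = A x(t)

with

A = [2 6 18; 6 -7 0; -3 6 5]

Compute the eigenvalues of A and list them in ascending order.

-4, -1, 5

det(sI - A) = s^3 - (tr A)s^2 + (M11 + M22 + M33)s - det A, where Mii is the 2×2 principal minor of A obtained by deleting row i and column i.
tr A = 2 + (-7) + 5 = 0; M11 = (-7)·5 - 0·6 = -35 - 0 = -35; M22 = 2·5 - 18·(-3) = 10 - (-54) = 64; M33 = 2·(-7) - 6·6 = -14 - 36 = -50; sum of minors = -21.
det A = 2·((-7)·5 - 0·6) - 6·(6·5 - 0·(-3)) + 18·(6·6 - (-7)·(-3)) = 2·(-35) - 6·30 + 18·15 = 20.
So p(s) = det(sI - A) = s^3 - 21s - 20.
Rational-root test: any integer root divides -20. Testing small divisors, s = -1 works: p(-1) = -1 + 0 + 21 + (-20) = 0, so (s + 1) is a factor.
Dividing, p(s) = (s + 1)(s^2 - s - 20).
Factor s^2 - s - 20: two numbers with sum 1 and product -20 are 5 and -4, so s^2 - s - 20 = (s - 5)(s + 4).
Hence p(s) = (s - 5) (s + 1) (s + 4), with roots -4, -1, 5.
At least one eigenvalue has non-negative real part, so the system is not asymptotically stable.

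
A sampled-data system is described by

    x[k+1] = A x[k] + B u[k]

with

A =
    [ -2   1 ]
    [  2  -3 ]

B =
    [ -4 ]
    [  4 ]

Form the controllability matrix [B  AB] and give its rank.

AB = [[12], [-20]]
Controllability matrix C = [B  AB] = [[-4, 12], [4, -20]]
det(C) = (-4)·(-20) - 12·4 = 80 - 48 = 32 ≠ 0, so rank(C) = 2.
rank(C) = 2 = n, so the pair (A, B) is completely controllable.

2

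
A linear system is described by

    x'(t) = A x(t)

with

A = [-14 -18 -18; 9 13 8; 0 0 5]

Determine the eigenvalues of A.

-5, 4, 5

det(sI - A) = s^3 - (tr A)s^2 + (M11 + M22 + M33)s - det A, where Mii is the 2×2 principal minor of A obtained by deleting row i and column i.
tr A = (-14) + 13 + 5 = 4; M11 = 13·5 - 8·0 = 65 - 0 = 65; M22 = (-14)·5 - (-18)·0 = -70 - 0 = -70; M33 = (-14)·13 - (-18)·9 = -182 - (-162) = -20; sum of minors = -25.
det A = (-14)·(13·5 - 8·0) - (-18)·(9·5 - 8·0) + (-18)·(9·0 - 13·0) = (-14)·65 - (-18)·45 + (-18)·0 = -100.
So p(s) = det(sI - A) = s^3 - 4s^2 - 25s + 100.
Rational-root test: any integer root divides 100. Testing small divisors, s = 4 works: p(4) = 64 + (-64) + (-100) + 100 = 0, so (s - 4) is a factor.
Dividing, p(s) = (s - 4)(s^2 - 25).
Factor s^2 - 25: two numbers with sum 0 and product -25 are 5 and -5, so s^2 - 25 = (s - 5)(s + 5).
Hence p(s) = (s - 5) (s - 4) (s + 5), with roots -5, 4, 5.
At least one eigenvalue has non-negative real part, so the system is not asymptotically stable.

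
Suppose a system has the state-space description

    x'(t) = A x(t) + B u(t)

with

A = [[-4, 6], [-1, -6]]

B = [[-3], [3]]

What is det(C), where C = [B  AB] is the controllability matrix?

AB = [[30], [-15]]
Controllability matrix C = [B  AB] = [[-3, 30], [3, -15]]
det(C) = (-3)·(-15) - 30·3 = 45 - 90 = -45
Since det(C) ≠ 0, rank(C) = 2 and the system is completely controllable.

-45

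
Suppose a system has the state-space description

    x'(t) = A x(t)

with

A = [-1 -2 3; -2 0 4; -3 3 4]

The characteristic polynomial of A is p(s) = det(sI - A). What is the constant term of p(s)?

Expand det(sI - A) for the 3×3 matrix.
p(s) = s^3 - 3s^2 - 11s - 2.
(Check: constant term = det(-A) = (-1)^3 det A = -2; coefficient of s^2 = -tr A = -3.)
The constant term is -2.

-2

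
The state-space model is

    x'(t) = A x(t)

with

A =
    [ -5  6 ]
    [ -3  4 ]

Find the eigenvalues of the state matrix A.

det(sI - A) = s^2 - (tr A)s + det A, with tr A = (-5) + 4 = -1 and det A = (-5)·4 - 6·(-3) = -20 - (-18) = -2.
So p(s) = det(sI - A) = s^2 + s - 2.
Factor s^2 + s - 2: two numbers with sum -1 and product -2 are 1 and -2, so s^2 + s - 2 = (s - 1)(s + 2).
Hence p(s) = (s - 1) (s + 2), with roots -2, 1.
At least one eigenvalue has non-negative real part, so the system is not asymptotically stable.

-2, 1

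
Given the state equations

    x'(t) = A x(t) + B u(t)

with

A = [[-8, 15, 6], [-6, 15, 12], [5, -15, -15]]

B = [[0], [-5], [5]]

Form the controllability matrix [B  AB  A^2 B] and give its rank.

2

AB = [[-45], [-15], [0]]
A^2B = [[135], [45], [0]]
Controllability matrix C = [B  AB  A^2B] = [[0, -45, 135], [-5, -15, 45], [5, 0, 0]]
The rows r1, r2, r3 of C are linearly dependent: -r1 + 3·r2 + 3·r3 = 0 (check each entry), so rank(C) ≤ 2.
The 2×2 minor from rows 1, 2, columns 1, 2 is 0·(-15) - (-45)·(-5) = 0 - 225 = -225 ≠ 0, so rank(C) = 2.
rank(C) = 2 < n = 3, so the pair (A, B) is not completely controllable.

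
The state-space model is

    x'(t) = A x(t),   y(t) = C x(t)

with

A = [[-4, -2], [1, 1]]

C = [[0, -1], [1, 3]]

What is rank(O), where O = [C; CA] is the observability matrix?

CA = [[-1, -1], [-1, 1]]
Observability matrix O = [C; CA] = [[0, -1], [1, 3], [-1, -1], [-1, 1]]
Take the 2×2 submatrix of O formed by rows 1, 2: [[0, -1], [1, 3]]. Its determinant is 0·3 - (-1)·1 = 0 - (-1) = 1 ≠ 0.
So rank(O) ≥ 2; since O has 2 columns, rank(O) = 2.
rank(O) = 2 = n, so the pair (A, C) is completely observable.

2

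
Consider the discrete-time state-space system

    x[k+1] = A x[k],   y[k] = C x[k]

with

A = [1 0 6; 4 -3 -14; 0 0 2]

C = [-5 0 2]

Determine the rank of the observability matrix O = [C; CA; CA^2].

CA = [[-5, 0, -26]]
CA^2 = [[-5, 0, -82]]
Observability matrix O = [C; CA; CA^2] = [[-5, 0, 2], [-5, 0, -26], [-5, 0, -82]]
Column 2 of O is identically zero, so rank(O) ≤ 2.
The 2×2 minor from rows 1, 2, columns 1, 3 is (-5)·(-26) - 2·(-5) = 130 - (-10) = 140 ≠ 0, so rank(O) = 2.
rank(O) = 2 < n = 3, so the pair (A, C) is not completely observable.

2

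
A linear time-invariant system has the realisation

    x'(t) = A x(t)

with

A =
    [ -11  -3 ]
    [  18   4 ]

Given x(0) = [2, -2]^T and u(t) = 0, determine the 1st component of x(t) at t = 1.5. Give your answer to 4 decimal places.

det(sI - A) = s^2 - (tr A)s + det A, with tr A = (-11) + 4 = -7 and det A = (-11)·4 - (-3)·18 = -44 - (-54) = 10.
So p(s) = det(sI - A) = s^2 + 7s + 10.
Factor s^2 + 7s + 10: two numbers with sum -7 and product 10 are -2 and -5, so s^2 + 7s + 10 = (s + 2)(s + 5).
Hence p(s) = (s + 2) (s + 5), with roots -5, -2.
The eigenvalues -5, -2 are distinct and real, so A is diagonalisable and x(t) = e^{At} x(0) = V diag(e^{λ_i t}) V^{-1} x(0), where the columns of V are the eigenvectors.
λ = -5: A - (-5)I = [[-6, -3], [18, 9]]. Row 1 gives (-6)·v1 + (-3)·v2 = 0, so take v_1 = [1, -2]^T.
λ = -2: A - (-2)I = [[-9, -3], [18, 6]]. Row 1 gives (-9)·v1 + (-3)·v2 = 0, so take v_2 = [-1, 3]^T.
V = [v_1 v_2] = [[1, -1], [-2, 3]] has det V = 1, so V^{-1} = adj(V)/det V = [[3, 1], [2, 1]].
Modal coordinates z(0) = V^{-1} x(0): 3·2 + 1·(-2) = 4; 2·2 + 1·(-2) = 2; so z(0) = [4, 2]^T.
x_1(t) = Σ_i (v_i)_1 · z_i(0) · e^{λ_i t} (row 1 of V times the modal terms).
x_1(1.5) = 1·4·e^{-5·1.5} + (-1)·2·e^{-2·1.5} = 4·0.000553 + (-2)·0.049787 = -0.0974.

-0.0974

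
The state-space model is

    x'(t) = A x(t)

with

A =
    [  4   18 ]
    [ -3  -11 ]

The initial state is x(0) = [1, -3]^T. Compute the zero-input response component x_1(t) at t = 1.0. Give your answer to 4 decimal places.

det(sI - A) = s^2 - (tr A)s + det A, with tr A = 4 + (-11) = -7 and det A = 4·(-11) - 18·(-3) = -44 - (-54) = 10.
So p(s) = det(sI - A) = s^2 + 7s + 10.
Factor s^2 + 7s + 10: two numbers with sum -7 and product 10 are -2 and -5, so s^2 + 7s + 10 = (s + 2)(s + 5).
Hence p(s) = (s + 2) (s + 5), with roots -5, -2.
The eigenvalues -5, -2 are distinct and real, so A is diagonalisable and x(t) = e^{At} x(0) = V diag(e^{λ_i t}) V^{-1} x(0), where the columns of V are the eigenvectors.
λ = -5: A - (-5)I = [[9, 18], [-3, -6]]. Row 1 gives 9·v1 + 18·v2 = 0, so take v_1 = [-2, 1]^T.
λ = -2: A - (-2)I = [[6, 18], [-3, -9]]. Row 1 gives 6·v1 + 18·v2 = 0, so take v_2 = [3, -1]^T.
V = [v_1 v_2] = [[-2, 3], [1, -1]] has det V = -1, so V^{-1} = adj(V)/det V = [[1, 3], [1, 2]].
Modal coordinates z(0) = V^{-1} x(0): 1·1 + 3·(-3) = -8; 1·1 + 2·(-3) = -5; so z(0) = [-8, -5]^T.
x_1(t) = Σ_i (v_i)_1 · z_i(0) · e^{λ_i t} (row 1 of V times the modal terms).
x_1(1.0) = (-2)·(-8)·e^{-5·1.0} + 3·(-5)·e^{-2·1.0} = 16·0.006738 + (-15)·0.135335 = -1.9222.

-1.9222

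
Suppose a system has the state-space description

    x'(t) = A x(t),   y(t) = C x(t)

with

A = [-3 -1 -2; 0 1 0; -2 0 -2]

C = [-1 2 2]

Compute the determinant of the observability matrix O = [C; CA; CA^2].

-92

CA = [[-1, 3, -2]]
CA^2 = [[7, 4, 6]]
Observability matrix O = [C; CA; CA^2] = [[-1, 2, 2], [-1, 3, -2], [7, 4, 6]]
Expanding along the first row, det(O) = (-1)·(3·6 - (-2)·4) - 2·((-1)·6 - (-2)·7) + 2·((-1)·4 - 3·7) = (-1)·26 - 2·8 + 2·(-25) = -92
Since det(O) ≠ 0, rank(O) = 3 and the system is completely observable.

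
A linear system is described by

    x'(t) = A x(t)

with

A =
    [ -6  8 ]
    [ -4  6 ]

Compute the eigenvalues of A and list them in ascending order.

det(sI - A) = s^2 - (tr A)s + det A, with tr A = (-6) + 6 = 0 and det A = (-6)·6 - 8·(-4) = -36 - (-32) = -4.
So p(s) = det(sI - A) = s^2 - 4.
Factor s^2 - 4: two numbers with sum 0 and product -4 are 2 and -2, so s^2 - 4 = (s - 2)(s + 2).
Hence p(s) = (s - 2) (s + 2), with roots -2, 2.
At least one eigenvalue has non-negative real part, so the system is not asymptotically stable.

-2, 2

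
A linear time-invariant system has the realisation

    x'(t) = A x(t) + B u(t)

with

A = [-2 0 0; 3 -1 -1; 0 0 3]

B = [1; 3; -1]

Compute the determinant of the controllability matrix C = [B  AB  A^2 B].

-115

AB = [[-2], [1], [-3]]
A^2B = [[4], [-4], [-9]]
Controllability matrix C = [B  AB  A^2B] = [[1, -2, 4], [3, 1, -4], [-1, -3, -9]]
Expanding along the first row, det(C) = 1·(1·(-9) - (-4)·(-3)) - (-2)·(3·(-9) - (-4)·(-1)) + 4·(3·(-3) - 1·(-1)) = 1·(-21) - (-2)·(-31) + 4·(-8) = -115
Since det(C) ≠ 0, rank(C) = 3 and the system is completely controllable.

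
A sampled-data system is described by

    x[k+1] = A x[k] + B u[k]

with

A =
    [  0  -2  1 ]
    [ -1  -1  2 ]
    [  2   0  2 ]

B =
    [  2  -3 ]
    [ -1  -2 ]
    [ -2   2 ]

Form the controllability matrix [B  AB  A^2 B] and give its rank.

AB = [[0, 6], [-5, 9], [0, -2]]
A^2B = [[10, -20], [5, -19], [0, 8]]
Controllability matrix C = [B  AB  A^2B] = [[2, -3, 0, 6, 10, -20], [-1, -2, -5, 9, 5, -19], [-2, 2, 0, -2, 0, 8]]
Take the 3×3 submatrix of C formed by columns 1, 2, 3: [[2, -3, 0], [-1, -2, -5], [-2, 2, 0]]. Its determinant is 2·((-2)·0 - (-5)·2) - (-3)·((-1)·0 - (-5)·(-2)) + 0·((-1)·2 - (-2)·(-2)) = 2·10 - (-3)·(-10) + 0·(-6) = -10 ≠ 0.
So rank(C) ≥ 3; since C has 3 rows, rank(C) = 3.
rank(C) = 3 = n, so the pair (A, B) is completely controllable.

3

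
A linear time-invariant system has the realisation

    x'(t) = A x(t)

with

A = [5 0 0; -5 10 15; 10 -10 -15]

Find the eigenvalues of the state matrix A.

det(sI - A) = s^3 - (tr A)s^2 + (M11 + M22 + M33)s - det A, where Mii is the 2×2 principal minor of A obtained by deleting row i and column i.
tr A = 5 + 10 + (-15) = 0; M11 = 10·(-15) - 15·(-10) = -150 - (-150) = 0; M22 = 5·(-15) - 0·10 = -75 - 0 = -75; M33 = 5·10 - 0·(-5) = 50 - 0 = 50; sum of minors = -25.
det A = 5·(10·(-15) - 15·(-10)) - 0·((-5)·(-15) - 15·10) + 0·((-5)·(-10) - 10·10) = 5·0 - 0·(-75) + 0·(-50) = 0.
So p(s) = det(sI - A) = s^3 - 25s.
The constant term is 0, so p(s) = s(s^2 - 25).
Factor s^2 - 25: two numbers with sum 0 and product -25 are 5 and -5, so s^2 - 25 = (s - 5)(s + 5).
Hence p(s) = s (s - 5) (s + 5), with roots -5, 0, 5.
At least one eigenvalue has non-negative real part, so the system is not asymptotically stable.

-5, 0, 5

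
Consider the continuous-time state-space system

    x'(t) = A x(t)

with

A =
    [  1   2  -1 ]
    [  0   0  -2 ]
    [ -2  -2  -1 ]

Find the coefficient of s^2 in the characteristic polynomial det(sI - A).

0

Expand det(sI - A) for the 3×3 matrix.
p(s) = s^3 - 7s - 4.
(Check: constant term = det(-A) = (-1)^3 det A = -4; coefficient of s^2 = -tr A = 0.)
The coefficient of s^2 is 0.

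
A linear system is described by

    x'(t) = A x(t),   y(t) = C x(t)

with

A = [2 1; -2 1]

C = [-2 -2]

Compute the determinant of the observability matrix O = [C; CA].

8

CA = [[0, -4]]
Observability matrix O = [C; CA] = [[-2, -2], [0, -4]]
det(O) = (-2)·(-4) - (-2)·0 = 8 - 0 = 8
Since det(O) ≠ 0, rank(O) = 2 and the system is completely observable.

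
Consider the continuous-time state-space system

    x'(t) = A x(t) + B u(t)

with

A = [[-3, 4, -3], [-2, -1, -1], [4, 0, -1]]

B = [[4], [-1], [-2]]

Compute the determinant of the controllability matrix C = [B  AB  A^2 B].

AB = [[-10], [-5], [18]]
A^2B = [[-44], [7], [-58]]
Controllability matrix C = [B  AB  A^2B] = [[4, -10, -44], [-1, -5, 7], [-2, 18, -58]]
Expanding along the first row, det(C) = 4·((-5)·(-58) - 7·18) - (-10)·((-1)·(-58) - 7·(-2)) + (-44)·((-1)·18 - (-5)·(-2)) = 4·164 - (-10)·72 + (-44)·(-28) = 2608
Since det(C) ≠ 0, rank(C) = 3 and the system is completely controllable.

2608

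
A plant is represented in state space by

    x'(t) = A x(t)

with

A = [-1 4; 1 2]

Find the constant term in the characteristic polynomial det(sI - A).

For a 2×2 matrix, det(sI - A) = s^2 - (tr A)s + det A.
tr A = 1, det A = -6.
So p(s) = s^2 - s - 6.
The constant term is -6.

-6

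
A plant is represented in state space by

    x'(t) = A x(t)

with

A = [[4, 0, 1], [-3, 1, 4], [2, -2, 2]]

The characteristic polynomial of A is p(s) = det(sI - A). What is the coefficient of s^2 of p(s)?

-7

Expand det(sI - A) for the 3×3 matrix.
p(s) = s^3 - 7s^2 + 20s - 44.
(Check: constant term = det(-A) = (-1)^3 det A = -44; coefficient of s^2 = -tr A = -7.)
The coefficient of s^2 is -7.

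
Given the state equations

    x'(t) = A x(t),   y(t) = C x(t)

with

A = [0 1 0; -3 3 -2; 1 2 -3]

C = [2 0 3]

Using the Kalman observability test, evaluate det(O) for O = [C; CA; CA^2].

CA = [[3, 8, -9]]
CA^2 = [[-33, 9, 11]]
Observability matrix O = [C; CA; CA^2] = [[2, 0, 3], [3, 8, -9], [-33, 9, 11]]
Expanding along the first row, det(O) = 2·(8·11 - (-9)·9) - 0·(3·11 - (-9)·(-33)) + 3·(3·9 - 8·(-33)) = 2·169 - 0·(-264) + 3·291 = 1211
Since det(O) ≠ 0, rank(O) = 3 and the system is completely observable.

1211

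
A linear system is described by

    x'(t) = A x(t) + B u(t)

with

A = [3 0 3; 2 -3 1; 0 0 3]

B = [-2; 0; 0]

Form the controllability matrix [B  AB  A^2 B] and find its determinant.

AB = [[-6], [-4], [0]]
A^2B = [[-18], [0], [0]]
Controllability matrix C = [B  AB  A^2B] = [[-2, -6, -18], [0, -4, 0], [0, 0, 0]]
Expanding along the first row, det(C) = (-2)·((-4)·0 - 0·0) - (-6)·(0·0 - 0·0) + (-18)·(0·0 - (-4)·0) = (-2)·0 - (-6)·0 + (-18)·0 = 0
Since det(C) = 0, rank(C) < 3 and the system is not completely controllable.

0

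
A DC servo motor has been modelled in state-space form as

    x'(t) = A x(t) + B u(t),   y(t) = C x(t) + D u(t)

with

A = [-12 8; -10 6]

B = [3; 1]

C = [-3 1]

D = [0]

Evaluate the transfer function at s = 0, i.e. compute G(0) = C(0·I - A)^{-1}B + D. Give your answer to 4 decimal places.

G(0) = C(-A)^{-1}B + D = -C A^{-1} B + D.
det A = 8, so A^{-1} = (1/8)·adj(A) = [[3/4, -1], [5/4, -3/2]]
A^{-1} B = [5/4, 9/4]^T
C A^{-1} B = -3/2
G(0) = D - C A^{-1} B = 0 - (-3/2) = 3/2 ≈ 1.5000

1.5000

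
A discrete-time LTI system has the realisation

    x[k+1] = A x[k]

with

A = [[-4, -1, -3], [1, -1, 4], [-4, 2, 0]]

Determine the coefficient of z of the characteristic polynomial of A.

-15

Expand det(zI - A) for the 3×3 matrix.
p(z) = z^3 + 5z^2 - 15z - 54.
(Check: constant term = det(-A) = (-1)^3 det A = -54; coefficient of z^2 = -tr A = 5.)
The coefficient of z is -15.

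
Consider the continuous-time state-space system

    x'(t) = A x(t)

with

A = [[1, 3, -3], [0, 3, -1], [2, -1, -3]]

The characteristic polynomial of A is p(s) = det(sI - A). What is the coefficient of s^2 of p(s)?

Expand det(sI - A) for the 3×3 matrix.
p(s) = s^3 - s^2 - 4s - 2.
(Check: constant term = det(-A) = (-1)^3 det A = -2; coefficient of s^2 = -tr A = -1.)
The coefficient of s^2 is -1.

-1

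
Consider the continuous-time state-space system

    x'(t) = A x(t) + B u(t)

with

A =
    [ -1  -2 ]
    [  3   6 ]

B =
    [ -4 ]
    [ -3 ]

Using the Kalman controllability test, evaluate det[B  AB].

150

AB = [[10], [-30]]
Controllability matrix C = [B  AB] = [[-4, 10], [-3, -30]]
det(C) = (-4)·(-30) - 10·(-3) = 120 - (-30) = 150
Since det(C) ≠ 0, rank(C) = 2 and the system is completely controllable.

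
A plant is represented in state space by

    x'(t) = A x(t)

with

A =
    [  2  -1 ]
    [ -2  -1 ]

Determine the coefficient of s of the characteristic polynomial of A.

-1

For a 2×2 matrix, det(sI - A) = s^2 - (tr A)s + det A.
tr A = 1, det A = -4.
So p(s) = s^2 - s - 4.
The coefficient of s is -1.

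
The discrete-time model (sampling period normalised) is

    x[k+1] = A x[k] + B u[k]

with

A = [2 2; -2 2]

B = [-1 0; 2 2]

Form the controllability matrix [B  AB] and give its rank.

AB = [[2, 4], [6, 4]]
Controllability matrix C = [B  AB] = [[-1, 0, 2, 4], [2, 2, 6, 4]]
Take the 2×2 submatrix of C formed by columns 1, 2: [[-1, 0], [2, 2]]. Its determinant is (-1)·2 - 0·2 = -2 - 0 = -2 ≠ 0.
So rank(C) ≥ 2; since C has 2 rows, rank(C) = 2.
rank(C) = 2 = n, so the pair (A, B) is completely controllable.

2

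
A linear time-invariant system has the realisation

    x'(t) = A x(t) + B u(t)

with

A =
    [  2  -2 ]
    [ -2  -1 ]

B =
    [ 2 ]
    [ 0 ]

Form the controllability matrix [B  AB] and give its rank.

2

AB = [[4], [-4]]
Controllability matrix C = [B  AB] = [[2, 4], [0, -4]]
det(C) = 2·(-4) - 4·0 = -8 - 0 = -8 ≠ 0, so rank(C) = 2.
rank(C) = 2 = n, so the pair (A, B) is completely controllable.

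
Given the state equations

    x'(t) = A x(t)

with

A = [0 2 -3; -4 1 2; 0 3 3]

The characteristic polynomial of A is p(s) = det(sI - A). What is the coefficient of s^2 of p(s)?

Expand det(sI - A) for the 3×3 matrix.
p(s) = s^3 - 4s^2 + 5s - 60.
(Check: constant term = det(-A) = (-1)^3 det A = -60; coefficient of s^2 = -tr A = -4.)
The coefficient of s^2 is -4.

-4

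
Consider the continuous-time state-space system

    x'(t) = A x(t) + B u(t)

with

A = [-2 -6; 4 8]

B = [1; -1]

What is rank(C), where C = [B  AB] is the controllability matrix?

1

AB = [[4], [-4]]
Controllability matrix C = [B  AB] = [[1, 4], [-1, -4]]
Every column of C is a scalar multiple of column 1 = [1, -1] (multipliers 1, 4), so the columns span a one-dimensional space.
C ≠ 0, hence rank(C) = 1.
rank(C) = 1 < n = 2, so the pair (A, B) is not completely controllable.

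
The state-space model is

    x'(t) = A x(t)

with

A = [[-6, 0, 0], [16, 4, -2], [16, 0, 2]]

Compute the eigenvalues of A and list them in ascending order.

-6, 2, 4

det(sI - A) = s^3 - (tr A)s^2 + (M11 + M22 + M33)s - det A, where Mii is the 2×2 principal minor of A obtained by deleting row i and column i.
tr A = (-6) + 4 + 2 = 0; M11 = 4·2 - (-2)·0 = 8 - 0 = 8; M22 = (-6)·2 - 0·16 = -12 - 0 = -12; M33 = (-6)·4 - 0·16 = -24 - 0 = -24; sum of minors = -28.
det A = (-6)·(4·2 - (-2)·0) - 0·(16·2 - (-2)·16) + 0·(16·0 - 4·16) = (-6)·8 - 0·64 + 0·(-64) = -48.
So p(s) = det(sI - A) = s^3 - 28s + 48.
Rational-root test: any integer root divides 48. Testing small divisors, s = 2 works: p(2) = 8 + 0 + (-56) + 48 = 0, so (s - 2) is a factor.
Dividing, p(s) = (s - 2)(s^2 + 2s - 24).
Factor s^2 + 2s - 24: two numbers with sum -2 and product -24 are 4 and -6, so s^2 + 2s - 24 = (s - 4)(s + 6).
Hence p(s) = (s - 4) (s - 2) (s + 6), with roots -6, 2, 4.
At least one eigenvalue has non-negative real part, so the system is not asymptotically stable.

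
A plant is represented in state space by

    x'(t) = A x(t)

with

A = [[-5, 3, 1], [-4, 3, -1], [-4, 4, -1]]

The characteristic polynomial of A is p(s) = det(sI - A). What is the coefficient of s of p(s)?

Expand det(sI - A) for the 3×3 matrix.
p(s) = s^3 + 3s^2 + 7s + 9.
(Check: constant term = det(-A) = (-1)^3 det A = 9; coefficient of s^2 = -tr A = 3.)
The coefficient of s is 7.

7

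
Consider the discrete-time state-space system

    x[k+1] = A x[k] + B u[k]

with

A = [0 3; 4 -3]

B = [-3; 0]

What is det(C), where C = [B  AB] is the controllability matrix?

AB = [[0], [-12]]
Controllability matrix C = [B  AB] = [[-3, 0], [0, -12]]
det(C) = (-3)·(-12) - 0·0 = 36 - 0 = 36
Since det(C) ≠ 0, rank(C) = 2 and the system is completely controllable.

36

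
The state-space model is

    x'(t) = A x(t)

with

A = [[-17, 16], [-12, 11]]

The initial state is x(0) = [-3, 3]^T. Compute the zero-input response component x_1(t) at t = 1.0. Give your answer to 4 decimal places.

det(sI - A) = s^2 - (tr A)s + det A, with tr A = (-17) + 11 = -6 and det A = (-17)·11 - 16·(-12) = -187 - (-192) = 5.
So p(s) = det(sI - A) = s^2 + 6s + 5.
Factor s^2 + 6s + 5: two numbers with sum -6 and product 5 are -1 and -5, so s^2 + 6s + 5 = (s + 1)(s + 5).
Hence p(s) = (s + 1) (s + 5), with roots -5, -1.
The eigenvalues -5, -1 are distinct and real, so A is diagonalisable and x(t) = e^{At} x(0) = V diag(e^{λ_i t}) V^{-1} x(0), where the columns of V are the eigenvectors.
λ = -5: A - (-5)I = [[-12, 16], [-12, 16]]. Row 1 gives (-12)·v1 + 16·v2 = 0, so take v_1 = [4, 3]^T.
λ = -1: A - (-1)I = [[-16, 16], [-12, 12]]. Row 1 gives (-16)·v1 + 16·v2 = 0, so take v_2 = [1, 1]^T.
V = [v_1 v_2] = [[4, 1], [3, 1]] has det V = 1, so V^{-1} = adj(V)/det V = [[1, -1], [-3, 4]].
Modal coordinates z(0) = V^{-1} x(0): 1·(-3) + (-1)·3 = -6; (-3)·(-3) + 4·3 = 21; so z(0) = [-6, 21]^T.
x_1(t) = Σ_i (v_i)_1 · z_i(0) · e^{λ_i t} (row 1 of V times the modal terms).
x_1(1.0) = 4·(-6)·e^{-5·1.0} + 1·21·e^{-1·1.0} = (-24)·0.00673795 + 21·0.36787944 = 7.5638.

7.5638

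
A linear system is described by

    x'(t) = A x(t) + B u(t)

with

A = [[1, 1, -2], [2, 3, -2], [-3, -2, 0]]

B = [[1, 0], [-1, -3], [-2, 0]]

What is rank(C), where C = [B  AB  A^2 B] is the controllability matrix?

3

AB = [[4, -3], [3, -9], [-1, 6]]
A^2B = [[9, -24], [19, -45], [-18, 27]]
Controllability matrix C = [B  AB  A^2B] = [[1, 0, 4, -3, 9, -24], [-1, -3, 3, -9, 19, -45], [-2, 0, -1, 6, -18, 27]]
Take the 3×3 submatrix of C formed by columns 1, 2, 3: [[1, 0, 4], [-1, -3, 3], [-2, 0, -1]]. Its determinant is 1·((-3)·(-1) - 3·0) - 0·((-1)·(-1) - 3·(-2)) + 4·((-1)·0 - (-3)·(-2)) = 1·3 - 0·7 + 4·(-6) = -21 ≠ 0.
So rank(C) ≥ 3; since C has 3 rows, rank(C) = 3.
rank(C) = 3 = n, so the pair (A, B) is completely controllable.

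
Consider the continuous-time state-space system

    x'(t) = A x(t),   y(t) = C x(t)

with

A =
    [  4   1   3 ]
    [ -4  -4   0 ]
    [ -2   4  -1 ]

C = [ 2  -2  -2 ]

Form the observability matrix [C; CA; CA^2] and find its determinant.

-848

CA = [[20, 2, 8]]
CA^2 = [[56, 44, 52]]
Observability matrix O = [C; CA; CA^2] = [[2, -2, -2], [20, 2, 8], [56, 44, 52]]
Expanding along the first row, det(O) = 2·(2·52 - 8·44) - (-2)·(20·52 - 8·56) + (-2)·(20·44 - 2·56) = 2·(-248) - (-2)·592 + (-2)·768 = -848
Since det(O) ≠ 0, rank(O) = 3 and the system is completely observable.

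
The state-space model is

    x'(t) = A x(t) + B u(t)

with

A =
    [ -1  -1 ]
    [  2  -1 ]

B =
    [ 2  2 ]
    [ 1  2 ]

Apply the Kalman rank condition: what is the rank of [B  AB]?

2

AB = [[-3, -4], [3, 2]]
Controllability matrix C = [B  AB] = [[2, 2, -3, -4], [1, 2, 3, 2]]
Take the 2×2 submatrix of C formed by columns 1, 2: [[2, 2], [1, 2]]. Its determinant is 2·2 - 2·1 = 4 - 2 = 2 ≠ 0.
So rank(C) ≥ 2; since C has 2 rows, rank(C) = 2.
rank(C) = 2 = n, so the pair (A, B) is completely controllable.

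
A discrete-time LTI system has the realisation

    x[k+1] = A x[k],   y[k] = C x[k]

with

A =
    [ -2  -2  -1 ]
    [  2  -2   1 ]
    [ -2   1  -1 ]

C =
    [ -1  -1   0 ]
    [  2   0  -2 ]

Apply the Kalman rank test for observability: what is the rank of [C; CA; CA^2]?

CA = [[0, 4, 0], [0, -6, 0]]
CA^2 = [[8, -8, 4], [-12, 12, -6]]
Observability matrix O = [C; CA; CA^2] = [[-1, -1, 0], [2, 0, -2], [0, 4, 0], [0, -6, 0], [8, -8, 4], [-12, 12, -6]]
Take the 3×3 submatrix of O formed by rows 1, 2, 3: [[-1, -1, 0], [2, 0, -2], [0, 4, 0]]. Its determinant is (-1)·(0·0 - (-2)·4) - (-1)·(2·0 - (-2)·0) + 0·(2·4 - 0·0) = (-1)·8 - (-1)·0 + 0·8 = -8 ≠ 0.
So rank(O) ≥ 3; since O has 3 columns, rank(O) = 3.
rank(O) = 3 = n, so the pair (A, C) is completely observable.

3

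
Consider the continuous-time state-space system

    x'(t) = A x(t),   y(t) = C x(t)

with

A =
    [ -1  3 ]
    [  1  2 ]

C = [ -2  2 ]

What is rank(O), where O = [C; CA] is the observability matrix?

2

CA = [[4, -2]]
Observability matrix O = [C; CA] = [[-2, 2], [4, -2]]
det(O) = (-2)·(-2) - 2·4 = 4 - 8 = -4 ≠ 0, so rank(O) = 2.
rank(O) = 2 = n, so the pair (A, C) is completely observable.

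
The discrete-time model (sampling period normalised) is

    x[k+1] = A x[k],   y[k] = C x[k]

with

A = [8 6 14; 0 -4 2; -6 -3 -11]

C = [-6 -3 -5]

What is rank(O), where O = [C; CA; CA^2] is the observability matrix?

2

CA = [[-18, -9, -35]]
CA^2 = [[66, 33, 115]]
Observability matrix O = [C; CA; CA^2] = [[-6, -3, -5], [-18, -9, -35], [66, 33, 115]]
The columns c1, c2, c3 of O are linearly dependent: -c1 + 2·c2 = 0 (check each entry), so rank(O) ≤ 2.
The 2×2 minor from rows 1, 2, columns 1, 3 is (-6)·(-35) - (-5)·(-18) = 210 - 90 = 120 ≠ 0, so rank(O) = 2.
rank(O) = 2 < n = 3, so the pair (A, C) is not completely observable.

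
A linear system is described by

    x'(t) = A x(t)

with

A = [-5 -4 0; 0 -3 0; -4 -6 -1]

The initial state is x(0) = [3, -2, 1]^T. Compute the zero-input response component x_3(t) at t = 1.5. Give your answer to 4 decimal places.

det(sI - A) = s^3 - (tr A)s^2 + (M11 + M22 + M33)s - det A, where Mii is the 2×2 principal minor of A obtained by deleting row i and column i.
tr A = (-5) + (-3) + (-1) = -9; M11 = (-3)·(-1) - 0·(-6) = 3 - 0 = 3; M22 = (-5)·(-1) - 0·(-4) = 5 - 0 = 5; M33 = (-5)·(-3) - (-4)·0 = 15 - 0 = 15; sum of minors = 23.
det A = (-5)·((-3)·(-1) - 0·(-6)) - (-4)·(0·(-1) - 0·(-4)) + 0·(0·(-6) - (-3)·(-4)) = (-5)·3 - (-4)·0 + 0·(-12) = -15.
So p(s) = det(sI - A) = s^3 + 9s^2 + 23s + 15.
Rational-root test: any integer root divides 15. Testing small divisors, s = -1 works: p(-1) = -1 + 9 + (-23) + 15 = 0, so (s + 1) is a factor.
Dividing, p(s) = (s + 1)(s^2 + 8s + 15).
Factor s^2 + 8s + 15: two numbers with sum -8 and product 15 are -3 and -5, so s^2 + 8s + 15 = (s + 3)(s + 5).
Hence p(s) = (s + 1) (s + 3) (s + 5), with roots -5, -3, -1.
The eigenvalues -5, -3, -1 are distinct and real, so A is diagonalisable and x(t) = e^{At} x(0) = V diag(e^{λ_i t}) V^{-1} x(0), where the columns of V are the eigenvectors.
λ = -5: A - (-5)I = [[0, -4, 0], [0, 2, 0], [-4, -6, 4]]. v must be orthogonal to every row; (row 1) × (row 3) = [-16, 0, -16], so take v_1 = [1, 0, 1]^T.
λ = -3: A - (-3)I = [[-2, -4, 0], [0, 0, 0], [-4, -6, 2]]. v must be orthogonal to every row; (row 1) × (row 3) = [-8, 4, -4], so take v_2 = [-2, 1, -1]^T.
λ = -1: A - (-1)I = [[-4, -4, 0], [0, -2, 0], [-4, -6, 0]]. v must be orthogonal to every row; (row 1) × (row 2) = [0, 0, 8], so take v_3 = [0, 0, 1]^T.
V = [v_1 v_2 v_3] = [[1, -2, 0], [0, 1, 0], [1, -1, 1]] has det V = 1, so V^{-1} = adj(V)/det V = [[1, 2, 0], [0, 1, 0], [-1, -1, 1]].
Modal coordinates z(0) = V^{-1} x(0): 1·3 + 2·(-2) + 0·1 = -1; 0·3 + 1·(-2) + 0·1 = -2; (-1)·3 + (-1)·(-2) + 1·1 = 0; so z(0) = [-1, -2, 0]^T.
x_3(t) = Σ_i (v_i)_3 · z_i(0) · e^{λ_i t} (row 3 of V times the modal terms).
x_3(1.5) = 1·(-1)·e^{-5·1.5} + (-1)·(-2)·e^{-3·1.5} + 1·0·e^{-1·1.5} = (-1)·0.000553 + 2·0.011109 + 0·0.223130 = 0.0217.

0.0217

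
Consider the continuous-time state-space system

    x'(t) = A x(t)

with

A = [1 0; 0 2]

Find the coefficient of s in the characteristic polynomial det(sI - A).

-3

For a 2×2 matrix, det(sI - A) = s^2 - (tr A)s + det A.
tr A = 3, det A = 2.
So p(s) = s^2 - 3s + 2.
The coefficient of s is -3.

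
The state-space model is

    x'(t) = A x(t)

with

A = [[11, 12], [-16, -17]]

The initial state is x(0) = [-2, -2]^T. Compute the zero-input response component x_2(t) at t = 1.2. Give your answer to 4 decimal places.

det(sI - A) = s^2 - (tr A)s + det A, with tr A = 11 + (-17) = -6 and det A = 11·(-17) - 12·(-16) = -187 - (-192) = 5.
So p(s) = det(sI - A) = s^2 + 6s + 5.
Factor s^2 + 6s + 5: two numbers with sum -6 and product 5 are -1 and -5, so s^2 + 6s + 5 = (s + 1)(s + 5).
Hence p(s) = (s + 1) (s + 5), with roots -5, -1.
The eigenvalues -5, -1 are distinct and real, so A is diagonalisable and x(t) = e^{At} x(0) = V diag(e^{λ_i t}) V^{-1} x(0), where the columns of V are the eigenvectors.
λ = -5: A - (-5)I = [[16, 12], [-16, -12]]. Row 1 gives 16·v1 + 12·v2 = 0, so take v_1 = [-3, 4]^T.
λ = -1: A - (-1)I = [[12, 12], [-16, -16]]. Row 1 gives 12·v1 + 12·v2 = 0, so take v_2 = [1, -1]^T.
V = [v_1 v_2] = [[-3, 1], [4, -1]] has det V = -1, so V^{-1} = adj(V)/det V = [[1, 1], [4, 3]].
Modal coordinates z(0) = V^{-1} x(0): 1·(-2) + 1·(-2) = -4; 4·(-2) + 3·(-2) = -14; so z(0) = [-4, -14]^T.
x_2(t) = Σ_i (v_i)_2 · z_i(0) · e^{λ_i t} (row 2 of V times the modal terms).
x_2(1.2) = 4·(-4)·e^{-5·1.2} + (-1)·(-14)·e^{-1·1.2} = (-16)·0.002479 + 14·0.301194 = 4.1771.

4.1771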